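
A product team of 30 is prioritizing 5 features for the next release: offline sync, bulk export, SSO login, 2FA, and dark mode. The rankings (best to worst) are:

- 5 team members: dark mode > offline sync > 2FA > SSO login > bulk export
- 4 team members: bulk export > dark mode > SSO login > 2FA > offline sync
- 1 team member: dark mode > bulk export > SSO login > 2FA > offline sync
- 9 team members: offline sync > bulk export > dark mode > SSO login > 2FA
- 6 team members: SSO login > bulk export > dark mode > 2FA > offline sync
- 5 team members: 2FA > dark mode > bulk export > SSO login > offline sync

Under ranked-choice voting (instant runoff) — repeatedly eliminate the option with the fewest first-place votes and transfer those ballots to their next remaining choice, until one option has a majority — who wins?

dark mode

Round 1: offline sync 9, bulk export 4, SSO login 6, 2FA 5, dark mode 6. Eliminate bulk export.
Round 2: offline sync 9, SSO login 6, 2FA 5, dark mode 10. Eliminate 2FA.
Round 3: offline sync 9, SSO login 6, dark mode 15. Eliminate SSO login.
Round 4: offline sync 9, dark mode 21. Dark mode has a majority.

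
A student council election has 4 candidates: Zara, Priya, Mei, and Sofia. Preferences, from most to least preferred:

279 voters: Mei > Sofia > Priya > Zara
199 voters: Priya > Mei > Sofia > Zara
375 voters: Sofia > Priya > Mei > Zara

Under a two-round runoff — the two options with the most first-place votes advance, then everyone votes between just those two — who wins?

Mei

Round 1 first-place votes: Zara 0, Priya 199, Mei 279, Sofia 375.
Sofia and Mei advance.
Runoff: Sofia is preferred to Mei by 375 voters; Mei by 478.
Mei wins the runoff.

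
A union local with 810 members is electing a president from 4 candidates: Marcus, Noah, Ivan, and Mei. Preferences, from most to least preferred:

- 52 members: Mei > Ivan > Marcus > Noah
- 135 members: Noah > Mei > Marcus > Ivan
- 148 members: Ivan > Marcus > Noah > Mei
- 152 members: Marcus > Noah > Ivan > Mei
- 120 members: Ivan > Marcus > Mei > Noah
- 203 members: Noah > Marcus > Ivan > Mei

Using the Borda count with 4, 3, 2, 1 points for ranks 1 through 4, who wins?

Marcus

Marcus: 52·2 + 135·2 + 148·3 + 152·4 + 120·3 + 203·3 = 2395
Noah: 52·1 + 135·4 + 148·2 + 152·3 + 120·1 + 203·4 = 2276
Ivan: 52·3 + 135·1 + 148·4 + 152·2 + 120·4 + 203·2 = 2073
Mei: 52·4 + 135·3 + 148·1 + 152·1 + 120·2 + 203·1 = 1356
Marcus has the highest Borda score (2395).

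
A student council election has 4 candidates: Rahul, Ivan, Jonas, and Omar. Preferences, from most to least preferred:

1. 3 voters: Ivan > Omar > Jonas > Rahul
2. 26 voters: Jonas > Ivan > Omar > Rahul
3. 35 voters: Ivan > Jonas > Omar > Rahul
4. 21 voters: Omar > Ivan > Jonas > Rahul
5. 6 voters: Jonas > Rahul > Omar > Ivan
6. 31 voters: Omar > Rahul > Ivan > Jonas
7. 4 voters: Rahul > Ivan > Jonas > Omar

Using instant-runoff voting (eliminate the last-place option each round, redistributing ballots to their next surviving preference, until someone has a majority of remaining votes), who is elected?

Round 1: Rahul 4, Ivan 38, Jonas 32, Omar 52. Eliminate Rahul.
Round 2: Ivan 42, Jonas 32, Omar 52. Eliminate Jonas.
Round 3: Ivan 68, Omar 58. Ivan has a majority.

Ivan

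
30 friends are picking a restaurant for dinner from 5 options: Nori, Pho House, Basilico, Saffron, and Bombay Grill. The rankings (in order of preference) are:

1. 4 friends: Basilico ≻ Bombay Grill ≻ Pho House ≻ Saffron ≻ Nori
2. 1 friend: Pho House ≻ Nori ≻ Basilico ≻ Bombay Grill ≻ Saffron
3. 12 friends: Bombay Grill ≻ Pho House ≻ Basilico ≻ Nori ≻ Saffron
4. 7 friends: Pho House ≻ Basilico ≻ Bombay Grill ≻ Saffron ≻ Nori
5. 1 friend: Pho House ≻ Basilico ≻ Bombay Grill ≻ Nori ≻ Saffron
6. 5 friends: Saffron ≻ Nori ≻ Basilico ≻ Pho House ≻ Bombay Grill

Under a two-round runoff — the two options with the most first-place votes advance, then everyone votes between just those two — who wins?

Bombay Grill

Round 1 first-place votes: Nori 0, Pho House 9, Basilico 4, Saffron 5, Bombay Grill 12.
Bombay Grill and Pho House advance.
Runoff: Bombay Grill is preferred to Pho House by 16 voters; Pho House by 14.
Bombay Grill wins the runoff.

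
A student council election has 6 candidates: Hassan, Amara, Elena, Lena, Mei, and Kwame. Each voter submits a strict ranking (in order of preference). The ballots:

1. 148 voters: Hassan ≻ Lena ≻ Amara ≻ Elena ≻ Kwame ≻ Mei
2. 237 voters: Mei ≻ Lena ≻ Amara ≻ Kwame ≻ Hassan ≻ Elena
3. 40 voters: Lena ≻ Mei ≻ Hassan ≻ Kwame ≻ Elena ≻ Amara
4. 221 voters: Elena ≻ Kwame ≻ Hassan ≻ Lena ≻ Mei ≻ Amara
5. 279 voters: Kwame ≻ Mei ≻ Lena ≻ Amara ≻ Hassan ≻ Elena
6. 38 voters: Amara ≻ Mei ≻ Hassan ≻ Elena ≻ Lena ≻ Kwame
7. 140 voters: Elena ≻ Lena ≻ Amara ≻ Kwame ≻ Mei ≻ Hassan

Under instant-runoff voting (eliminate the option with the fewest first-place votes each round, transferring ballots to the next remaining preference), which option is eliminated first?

Amara

Round 1: Hassan 148, Amara 38, Elena 361, Lena 40, Mei 237, Kwame 279. Eliminate Amara.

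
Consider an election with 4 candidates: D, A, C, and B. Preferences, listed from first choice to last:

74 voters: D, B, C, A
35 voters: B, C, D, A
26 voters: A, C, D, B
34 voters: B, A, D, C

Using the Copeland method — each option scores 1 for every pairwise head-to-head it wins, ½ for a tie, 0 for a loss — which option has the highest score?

D

D: beats A, C, and B → score 3.
A: loses to D, C, and B → score 0.
C: beats A; loses to D and B → score 1.
B: beats A and C; loses to D → score 2.
D has the best pairwise record.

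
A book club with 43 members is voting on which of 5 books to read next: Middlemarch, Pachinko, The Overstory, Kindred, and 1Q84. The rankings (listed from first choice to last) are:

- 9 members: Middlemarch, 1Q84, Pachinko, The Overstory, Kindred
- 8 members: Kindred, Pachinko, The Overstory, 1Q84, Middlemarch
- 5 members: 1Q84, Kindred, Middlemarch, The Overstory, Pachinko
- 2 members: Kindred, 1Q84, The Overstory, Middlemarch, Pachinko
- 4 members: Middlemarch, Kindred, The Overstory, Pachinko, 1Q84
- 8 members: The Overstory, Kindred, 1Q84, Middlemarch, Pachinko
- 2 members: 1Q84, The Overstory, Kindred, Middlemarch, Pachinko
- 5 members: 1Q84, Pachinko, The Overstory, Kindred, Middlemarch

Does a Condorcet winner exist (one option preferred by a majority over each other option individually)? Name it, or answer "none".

none

Checking pairwise contests:
The Overstory beats Middlemarch 25–18.
Middlemarch beats Pachinko 30–13.
Pachinko beats The Overstory 22–21.
The Overstory beats Kindred 24–19.
Kindred beats 1Q84 22–21.
Every option loses at least one head-to-head, so there is no Condorcet winner.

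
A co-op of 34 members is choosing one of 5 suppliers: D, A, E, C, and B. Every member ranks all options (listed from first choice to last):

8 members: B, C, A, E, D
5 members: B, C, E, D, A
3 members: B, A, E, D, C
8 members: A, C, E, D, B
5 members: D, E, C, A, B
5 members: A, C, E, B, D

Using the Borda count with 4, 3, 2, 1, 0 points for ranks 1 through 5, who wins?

D: 8·0 + 5·1 + 3·1 + 8·1 + 5·4 + 5·0 = 36
A: 8·2 + 5·0 + 3·3 + 8·4 + 5·1 + 5·4 = 82
E: 8·1 + 5·2 + 3·2 + 8·2 + 5·3 + 5·2 = 65
C: 8·3 + 5·3 + 3·0 + 8·3 + 5·2 + 5·3 = 88
B: 8·4 + 5·4 + 3·4 + 8·0 + 5·0 + 5·1 = 69
C has the highest Borda score (88).

C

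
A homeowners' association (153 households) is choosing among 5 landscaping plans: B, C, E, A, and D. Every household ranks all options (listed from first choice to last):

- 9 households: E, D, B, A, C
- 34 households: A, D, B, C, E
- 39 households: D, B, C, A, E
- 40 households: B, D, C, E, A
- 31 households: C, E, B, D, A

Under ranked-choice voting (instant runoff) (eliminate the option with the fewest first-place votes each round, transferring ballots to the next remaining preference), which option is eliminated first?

E

Round 1: B 40, C 31, E 9, A 34, D 39. Eliminate E.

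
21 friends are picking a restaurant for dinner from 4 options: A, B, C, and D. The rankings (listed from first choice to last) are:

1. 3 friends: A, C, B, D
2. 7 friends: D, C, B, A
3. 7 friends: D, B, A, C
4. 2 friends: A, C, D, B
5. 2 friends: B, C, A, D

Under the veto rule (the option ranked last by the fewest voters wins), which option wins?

B

Last-place votes: A 7, B 2, C 7, D 5.
B is ranked last by the fewest voters, so B wins.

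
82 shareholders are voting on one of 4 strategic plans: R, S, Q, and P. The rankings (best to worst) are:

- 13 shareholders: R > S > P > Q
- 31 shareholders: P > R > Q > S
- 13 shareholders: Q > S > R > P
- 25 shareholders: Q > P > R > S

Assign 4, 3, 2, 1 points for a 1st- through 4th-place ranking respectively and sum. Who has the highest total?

R: 13·4 + 31·3 + 13·2 + 25·2 = 221
S: 13·3 + 31·1 + 13·3 + 25·1 = 134
Q: 13·1 + 31·2 + 13·4 + 25·4 = 227
P: 13·2 + 31·4 + 13·1 + 25·3 = 238
P has the highest Borda score (238).

P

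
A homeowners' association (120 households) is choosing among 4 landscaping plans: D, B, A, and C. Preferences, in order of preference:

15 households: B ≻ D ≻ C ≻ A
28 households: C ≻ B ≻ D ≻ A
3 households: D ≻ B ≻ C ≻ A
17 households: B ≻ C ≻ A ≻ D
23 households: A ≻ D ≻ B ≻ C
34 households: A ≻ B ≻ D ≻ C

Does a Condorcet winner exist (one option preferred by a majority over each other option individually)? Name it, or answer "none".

B

B vs D: 94–26 for B.
B vs A: 63–57 for B.
B vs C: 92–28 for B.
B beats every other option head-to-head.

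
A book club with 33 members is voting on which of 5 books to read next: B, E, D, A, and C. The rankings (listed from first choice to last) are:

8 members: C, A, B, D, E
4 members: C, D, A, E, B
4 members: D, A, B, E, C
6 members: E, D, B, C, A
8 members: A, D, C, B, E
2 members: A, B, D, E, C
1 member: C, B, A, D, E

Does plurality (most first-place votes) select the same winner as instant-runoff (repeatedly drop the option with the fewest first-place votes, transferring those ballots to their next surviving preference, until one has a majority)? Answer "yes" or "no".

Plurality — first-place votes: B 0, E 6, D 4, A 10, C 13. Winner: C.
Instant-runoff — R1 B 0, E 6, D 4, A 10, C 13 (B out); R2 E 6, D 4, A 10, C 13 (D out); R3 E 6, A 14, C 13 (E out); R4 A 14, C 19 (C winner). Winner: C.
The two methods agree.

yes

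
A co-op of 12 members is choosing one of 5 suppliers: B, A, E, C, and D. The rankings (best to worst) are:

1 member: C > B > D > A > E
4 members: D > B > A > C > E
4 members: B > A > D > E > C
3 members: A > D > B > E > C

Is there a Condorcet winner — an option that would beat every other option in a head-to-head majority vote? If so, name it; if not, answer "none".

Checking pairwise contests:
D beats B 7–5.
B beats A 9–3.
B beats E 12–0.
B beats C 11–1.
A beats D 7–5.
Every option loses at least one head-to-head, so there is no Condorcet winner.

none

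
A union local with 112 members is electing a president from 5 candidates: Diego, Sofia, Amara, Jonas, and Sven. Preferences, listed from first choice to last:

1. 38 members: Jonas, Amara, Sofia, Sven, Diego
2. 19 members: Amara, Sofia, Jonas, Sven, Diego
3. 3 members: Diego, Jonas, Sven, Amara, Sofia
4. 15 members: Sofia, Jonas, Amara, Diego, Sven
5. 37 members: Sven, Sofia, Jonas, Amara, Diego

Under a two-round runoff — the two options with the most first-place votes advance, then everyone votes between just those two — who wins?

Round 1 first-place votes: Diego 3, Sofia 15, Amara 19, Jonas 38, Sven 37.
Jonas and Sven advance.
Runoff: Jonas is preferred to Sven by 75 voters; Sven by 37.
Jonas wins the runoff.

Jonas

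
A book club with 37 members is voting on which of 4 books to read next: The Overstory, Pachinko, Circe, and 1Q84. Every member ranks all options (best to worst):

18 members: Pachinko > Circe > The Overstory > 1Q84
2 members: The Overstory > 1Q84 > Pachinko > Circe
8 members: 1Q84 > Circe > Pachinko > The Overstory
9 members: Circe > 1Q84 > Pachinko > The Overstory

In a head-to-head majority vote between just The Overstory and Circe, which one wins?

Voters preferring The Overstory to Circe: 2; preferring Circe to The Overstory: 35.
Circe wins the head-to-head.

Circe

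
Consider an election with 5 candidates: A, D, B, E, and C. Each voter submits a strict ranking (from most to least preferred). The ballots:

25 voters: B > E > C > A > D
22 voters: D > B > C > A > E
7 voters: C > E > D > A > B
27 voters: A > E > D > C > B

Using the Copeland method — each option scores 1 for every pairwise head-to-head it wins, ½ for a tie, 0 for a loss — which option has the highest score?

A: beats D and E; loses to B and C → score 2.
D: beats B and C; loses to A and E → score 2.
B: beats A, E, and C; loses to D → score 3.
E: beats D and C; loses to A and B → score 2.
C: beats A; loses to D, B, and E → score 1.
B has the best pairwise record.

B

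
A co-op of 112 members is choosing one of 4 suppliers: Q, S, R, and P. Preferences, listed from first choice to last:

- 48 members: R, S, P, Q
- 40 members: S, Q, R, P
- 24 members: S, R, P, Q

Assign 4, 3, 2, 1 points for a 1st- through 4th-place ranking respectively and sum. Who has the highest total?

S

Q: 48·1 + 40·3 + 24·1 = 192
S: 48·3 + 40·4 + 24·4 = 400
R: 48·4 + 40·2 + 24·3 = 344
P: 48·2 + 40·1 + 24·2 = 184
S has the highest Borda score (400).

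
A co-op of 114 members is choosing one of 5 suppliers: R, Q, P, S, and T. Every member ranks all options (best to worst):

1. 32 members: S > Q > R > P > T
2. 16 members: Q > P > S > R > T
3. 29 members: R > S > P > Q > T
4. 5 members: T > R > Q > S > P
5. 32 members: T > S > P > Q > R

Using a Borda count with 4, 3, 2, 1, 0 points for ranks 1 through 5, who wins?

R: 32·2 + 16·1 + 29·4 + 5·3 + 32·0 = 211
Q: 32·3 + 16·4 + 29·1 + 5·2 + 32·1 = 231
P: 32·1 + 16·3 + 29·2 + 5·0 + 32·2 = 202
S: 32·4 + 16·2 + 29·3 + 5·1 + 32·3 = 348
T: 32·0 + 16·0 + 29·0 + 5·4 + 32·4 = 148
S has the highest Borda score (348).

S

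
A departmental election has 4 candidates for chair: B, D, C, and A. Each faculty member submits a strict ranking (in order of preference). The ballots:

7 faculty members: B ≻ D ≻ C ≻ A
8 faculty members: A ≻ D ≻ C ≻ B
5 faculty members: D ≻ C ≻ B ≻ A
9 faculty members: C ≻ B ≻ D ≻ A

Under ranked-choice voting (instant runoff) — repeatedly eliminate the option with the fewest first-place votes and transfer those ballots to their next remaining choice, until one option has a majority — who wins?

C

Round 1: B 7, D 5, C 9, A 8. Eliminate D.
Round 2: B 7, C 14, A 8. Eliminate B.
Round 3: C 21, A 8. C has a majority.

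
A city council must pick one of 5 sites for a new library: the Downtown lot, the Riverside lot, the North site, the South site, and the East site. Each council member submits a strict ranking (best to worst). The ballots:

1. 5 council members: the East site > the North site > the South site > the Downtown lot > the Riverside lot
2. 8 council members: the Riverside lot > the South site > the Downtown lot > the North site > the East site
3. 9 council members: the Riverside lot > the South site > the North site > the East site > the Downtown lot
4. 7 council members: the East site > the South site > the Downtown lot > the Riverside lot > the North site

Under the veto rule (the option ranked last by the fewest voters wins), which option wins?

Last-place votes: the Downtown lot 9, the Riverside lot 5, the North site 7, the South site 0, the East site 8.
the South site is ranked last by the fewest voters, so the South site wins.

the South site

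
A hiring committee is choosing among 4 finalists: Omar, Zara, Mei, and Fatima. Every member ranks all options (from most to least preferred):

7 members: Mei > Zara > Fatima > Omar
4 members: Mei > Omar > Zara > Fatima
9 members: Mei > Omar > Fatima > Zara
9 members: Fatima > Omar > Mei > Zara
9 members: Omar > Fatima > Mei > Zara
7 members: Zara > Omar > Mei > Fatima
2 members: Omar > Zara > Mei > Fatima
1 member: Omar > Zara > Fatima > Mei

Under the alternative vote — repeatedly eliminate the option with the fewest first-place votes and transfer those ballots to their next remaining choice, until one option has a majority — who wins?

Round 1: Omar 12, Zara 7, Mei 20, Fatima 9. Eliminate Zara.
Round 2: Omar 19, Mei 20, Fatima 9. Eliminate Fatima.
Round 3: Omar 28, Mei 20. Omar has a majority.

Omar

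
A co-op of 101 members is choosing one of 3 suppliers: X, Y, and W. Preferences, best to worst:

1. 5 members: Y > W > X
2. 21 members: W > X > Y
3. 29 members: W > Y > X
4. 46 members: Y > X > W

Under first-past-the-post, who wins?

Y

First-place votes: X 0, Y 51, W 50.
Y has the most first-place votes.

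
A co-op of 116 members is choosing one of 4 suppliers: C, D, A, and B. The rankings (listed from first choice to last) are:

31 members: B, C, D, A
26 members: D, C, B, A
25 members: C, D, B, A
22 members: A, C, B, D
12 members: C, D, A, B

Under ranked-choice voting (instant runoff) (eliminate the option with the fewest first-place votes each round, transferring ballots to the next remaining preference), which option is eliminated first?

Round 1: C 37, D 26, A 22, B 31. Eliminate A.

A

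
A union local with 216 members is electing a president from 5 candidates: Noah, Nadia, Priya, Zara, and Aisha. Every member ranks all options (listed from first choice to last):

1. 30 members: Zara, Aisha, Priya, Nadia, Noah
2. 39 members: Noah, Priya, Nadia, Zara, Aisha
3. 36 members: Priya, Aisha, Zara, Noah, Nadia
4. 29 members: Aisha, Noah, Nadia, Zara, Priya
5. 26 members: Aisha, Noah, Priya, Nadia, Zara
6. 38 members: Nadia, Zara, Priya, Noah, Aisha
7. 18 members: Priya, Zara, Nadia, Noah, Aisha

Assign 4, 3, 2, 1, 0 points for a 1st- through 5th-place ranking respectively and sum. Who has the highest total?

Noah: 30·0 + 39·4 + 36·1 + 29·3 + 26·3 + 38·1 + 18·1 = 413
Nadia: 30·1 + 39·2 + 36·0 + 29·2 + 26·1 + 38·4 + 18·2 = 380
Priya: 30·2 + 39·3 + 36·4 + 29·0 + 26·2 + 38·2 + 18·4 = 521
Zara: 30·4 + 39·1 + 36·2 + 29·1 + 26·0 + 38·3 + 18·3 = 428
Aisha: 30·3 + 39·0 + 36·3 + 29·4 + 26·4 + 38·0 + 18·0 = 418
Priya has the highest Borda score (521).

Priya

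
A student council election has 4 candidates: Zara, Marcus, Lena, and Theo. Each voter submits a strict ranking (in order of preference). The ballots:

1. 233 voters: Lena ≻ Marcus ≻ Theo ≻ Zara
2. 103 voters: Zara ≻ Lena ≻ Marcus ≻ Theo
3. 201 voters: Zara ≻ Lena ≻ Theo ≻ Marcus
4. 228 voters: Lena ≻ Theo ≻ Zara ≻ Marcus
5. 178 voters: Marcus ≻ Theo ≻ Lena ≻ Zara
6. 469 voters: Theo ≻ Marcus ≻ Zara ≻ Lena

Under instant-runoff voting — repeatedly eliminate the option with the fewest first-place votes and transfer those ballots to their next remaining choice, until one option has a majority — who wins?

Lena

Round 1: Zara 304, Marcus 178, Lena 461, Theo 469. Eliminate Marcus.
Round 2: Zara 304, Lena 461, Theo 647. Eliminate Zara.
Round 3: Lena 765, Theo 647. Lena has a majority.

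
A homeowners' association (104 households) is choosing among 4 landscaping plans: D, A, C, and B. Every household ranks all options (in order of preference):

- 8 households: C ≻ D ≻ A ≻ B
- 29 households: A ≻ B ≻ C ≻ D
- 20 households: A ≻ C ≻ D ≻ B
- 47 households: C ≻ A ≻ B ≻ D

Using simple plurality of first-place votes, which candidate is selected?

C

First-place votes: D 0, A 49, C 55, B 0.
C has the most first-place votes.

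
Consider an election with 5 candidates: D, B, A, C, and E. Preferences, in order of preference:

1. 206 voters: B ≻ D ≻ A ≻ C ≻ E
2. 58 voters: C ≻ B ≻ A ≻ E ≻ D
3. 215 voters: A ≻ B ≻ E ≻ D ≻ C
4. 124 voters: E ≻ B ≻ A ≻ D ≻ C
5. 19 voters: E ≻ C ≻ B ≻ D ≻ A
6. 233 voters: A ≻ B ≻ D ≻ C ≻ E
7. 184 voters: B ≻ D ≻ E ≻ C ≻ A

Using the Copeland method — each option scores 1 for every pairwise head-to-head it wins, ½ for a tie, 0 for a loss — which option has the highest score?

D: beats C and E; loses to B and A → score 2.
B: beats D, A, C, and E → score 4.
A: beats D, C, and E; loses to B → score 3.
C: loses to D, B, A, and E → score 0.
E: beats C; loses to D, B, and A → score 1.
B has the best pairwise record.

B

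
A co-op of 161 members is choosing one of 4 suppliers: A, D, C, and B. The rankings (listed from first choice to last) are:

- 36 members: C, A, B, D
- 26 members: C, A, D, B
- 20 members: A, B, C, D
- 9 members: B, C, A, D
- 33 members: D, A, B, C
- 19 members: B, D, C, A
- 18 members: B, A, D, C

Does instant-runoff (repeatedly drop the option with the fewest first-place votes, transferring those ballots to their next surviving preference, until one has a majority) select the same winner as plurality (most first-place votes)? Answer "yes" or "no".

no

Instant-runoff — R1 A 20, D 33, C 62, B 46 (A out); R2 D 33, C 62, B 66 (D out); R3 C 62, B 99 (B winner). Winner: B.
Plurality — first-place votes: A 20, D 33, C 62, B 46. Winner: C.
The two methods disagree.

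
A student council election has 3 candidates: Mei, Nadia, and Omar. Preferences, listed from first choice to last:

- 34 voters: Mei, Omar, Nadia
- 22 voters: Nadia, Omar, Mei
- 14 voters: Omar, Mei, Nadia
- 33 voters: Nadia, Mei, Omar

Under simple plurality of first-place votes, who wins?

First-place votes: Mei 34, Nadia 55, Omar 14.
Nadia has the most first-place votes.

Nadia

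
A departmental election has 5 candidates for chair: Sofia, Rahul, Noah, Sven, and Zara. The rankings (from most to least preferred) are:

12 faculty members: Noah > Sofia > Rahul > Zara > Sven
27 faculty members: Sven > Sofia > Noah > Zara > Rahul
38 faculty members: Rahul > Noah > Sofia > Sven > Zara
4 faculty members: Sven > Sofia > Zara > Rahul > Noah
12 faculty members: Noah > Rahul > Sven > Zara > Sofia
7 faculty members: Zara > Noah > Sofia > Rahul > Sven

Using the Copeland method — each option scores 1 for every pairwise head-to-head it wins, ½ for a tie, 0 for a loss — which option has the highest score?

Sofia: beats Sven and Zara; ties Rahul; loses to Noah → score 2.5.
Rahul: beats Sven and Zara; ties Sofia; loses to Noah → score 2.5.
Noah: beats Sofia, Rahul, Sven, and Zara → score 4.
Sven: beats Zara; loses to Sofia, Rahul, and Noah → score 1.
Zara: loses to Sofia, Rahul, Noah, and Sven → score 0.
Noah has the best pairwise record.

Noah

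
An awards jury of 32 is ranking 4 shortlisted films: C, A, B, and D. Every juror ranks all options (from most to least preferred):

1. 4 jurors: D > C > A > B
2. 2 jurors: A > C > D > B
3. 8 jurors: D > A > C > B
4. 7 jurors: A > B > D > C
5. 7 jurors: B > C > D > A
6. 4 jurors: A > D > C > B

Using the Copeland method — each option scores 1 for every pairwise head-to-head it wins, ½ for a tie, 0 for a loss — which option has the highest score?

D

C: beats B; loses to A and D → score 1.
A: beats C and B; loses to D → score 2.
B: loses to C, A, and D → score 0.
D: beats C, A, and B → score 3.
D has the best pairwise record.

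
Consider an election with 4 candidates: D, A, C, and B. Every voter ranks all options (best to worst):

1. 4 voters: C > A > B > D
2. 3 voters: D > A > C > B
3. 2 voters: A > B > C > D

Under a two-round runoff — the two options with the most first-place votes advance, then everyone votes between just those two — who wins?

C

Round 1 first-place votes: D 3, A 2, C 4, B 0.
C and D advance.
Runoff: C is preferred to D by 6 voters; D by 3.
C wins the runoff.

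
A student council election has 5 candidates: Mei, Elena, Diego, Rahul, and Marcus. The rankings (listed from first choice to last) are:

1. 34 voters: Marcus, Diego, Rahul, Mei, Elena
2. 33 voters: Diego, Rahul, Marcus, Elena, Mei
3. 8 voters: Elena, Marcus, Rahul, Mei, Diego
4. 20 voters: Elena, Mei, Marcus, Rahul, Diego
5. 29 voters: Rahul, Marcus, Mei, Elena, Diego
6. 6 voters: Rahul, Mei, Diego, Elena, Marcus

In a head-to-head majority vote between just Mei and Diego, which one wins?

Voters preferring Mei to Diego: 63; preferring Diego to Mei: 67.
Diego wins the head-to-head.

Diego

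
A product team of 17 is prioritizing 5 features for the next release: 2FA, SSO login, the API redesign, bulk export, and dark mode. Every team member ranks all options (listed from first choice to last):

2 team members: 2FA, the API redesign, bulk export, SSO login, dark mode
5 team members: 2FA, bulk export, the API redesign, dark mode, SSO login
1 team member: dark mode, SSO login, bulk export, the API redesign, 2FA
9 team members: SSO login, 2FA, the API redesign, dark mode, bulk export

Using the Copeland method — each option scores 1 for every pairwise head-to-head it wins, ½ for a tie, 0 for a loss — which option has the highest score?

2FA: beats the API redesign, bulk export, and dark mode; loses to SSO login → score 3.
SSO login: beats 2FA, the API redesign, bulk export, and dark mode → score 4.
the API redesign: beats bulk export and dark mode; loses to 2FA and SSO login → score 2.
bulk export: loses to 2FA, SSO login, the API redesign, and dark mode → score 0.
dark mode: beats bulk export; loses to 2FA, SSO login, and the API redesign → score 1.
SSO login has the best pairwise record.

SSO login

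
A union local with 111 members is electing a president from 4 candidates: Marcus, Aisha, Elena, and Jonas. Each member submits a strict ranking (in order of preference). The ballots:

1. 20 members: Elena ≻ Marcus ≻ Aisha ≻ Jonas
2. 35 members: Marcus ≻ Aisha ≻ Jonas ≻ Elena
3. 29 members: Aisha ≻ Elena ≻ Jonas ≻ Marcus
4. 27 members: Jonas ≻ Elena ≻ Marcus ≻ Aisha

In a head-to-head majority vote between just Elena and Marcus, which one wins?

Voters preferring Elena to Marcus: 76; preferring Marcus to Elena: 35.
Elena wins the head-to-head.

Elena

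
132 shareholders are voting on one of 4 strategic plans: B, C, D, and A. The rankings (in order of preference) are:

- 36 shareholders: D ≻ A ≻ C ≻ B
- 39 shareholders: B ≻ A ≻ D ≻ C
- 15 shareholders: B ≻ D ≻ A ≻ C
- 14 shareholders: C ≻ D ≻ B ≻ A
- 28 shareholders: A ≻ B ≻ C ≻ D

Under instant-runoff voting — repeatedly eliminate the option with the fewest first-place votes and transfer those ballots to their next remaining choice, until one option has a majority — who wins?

B

Round 1: B 54, C 14, D 36, A 28. Eliminate C.
Round 2: B 54, D 50, A 28. Eliminate A.
Round 3: B 82, D 50. B has a majority.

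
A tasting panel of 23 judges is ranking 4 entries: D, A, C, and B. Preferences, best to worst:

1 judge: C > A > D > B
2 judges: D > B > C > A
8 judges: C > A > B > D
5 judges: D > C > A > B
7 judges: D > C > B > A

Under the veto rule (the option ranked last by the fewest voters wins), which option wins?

C

Last-place votes: D 8, A 9, C 0, B 6.
C is ranked last by the fewest voters, so C wins.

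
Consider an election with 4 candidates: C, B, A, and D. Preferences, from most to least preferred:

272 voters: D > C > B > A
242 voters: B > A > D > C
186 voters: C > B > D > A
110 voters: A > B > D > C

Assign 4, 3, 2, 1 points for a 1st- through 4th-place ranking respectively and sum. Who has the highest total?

C: 272·3 + 242·1 + 186·4 + 110·1 = 1912
B: 272·2 + 242·4 + 186·3 + 110·3 = 2400
A: 272·1 + 242·3 + 186·1 + 110·4 = 1624
D: 272·4 + 242·2 + 186·2 + 110·2 = 2164
B has the highest Borda score (2400).

B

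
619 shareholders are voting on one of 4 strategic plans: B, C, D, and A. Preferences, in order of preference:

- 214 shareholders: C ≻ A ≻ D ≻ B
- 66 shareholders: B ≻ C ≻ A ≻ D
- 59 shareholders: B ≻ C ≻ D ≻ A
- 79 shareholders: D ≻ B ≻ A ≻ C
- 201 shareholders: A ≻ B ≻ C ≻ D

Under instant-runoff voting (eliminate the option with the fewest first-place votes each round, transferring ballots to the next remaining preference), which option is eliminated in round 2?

Round 1: B 125, C 214, D 79, A 201. Eliminate D.
Round 2: B 204, C 214, A 201. Eliminate A.

A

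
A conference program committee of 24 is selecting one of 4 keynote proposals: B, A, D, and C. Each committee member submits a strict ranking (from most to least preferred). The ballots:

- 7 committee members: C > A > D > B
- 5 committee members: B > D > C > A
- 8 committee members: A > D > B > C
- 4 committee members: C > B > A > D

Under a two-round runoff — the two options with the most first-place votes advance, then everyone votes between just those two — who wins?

C

Round 1 first-place votes: B 5, A 8, D 0, C 11.
C and A advance.
Runoff: C is preferred to A by 16 voters; A by 8.
C wins the runoff.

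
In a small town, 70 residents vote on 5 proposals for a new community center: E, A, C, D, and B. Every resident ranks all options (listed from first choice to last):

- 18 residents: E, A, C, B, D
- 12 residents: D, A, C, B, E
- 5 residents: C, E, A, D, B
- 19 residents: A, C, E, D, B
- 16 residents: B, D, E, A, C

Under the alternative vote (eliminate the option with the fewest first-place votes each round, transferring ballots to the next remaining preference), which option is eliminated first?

C

Round 1: E 18, A 19, C 5, D 12, B 16. Eliminate C.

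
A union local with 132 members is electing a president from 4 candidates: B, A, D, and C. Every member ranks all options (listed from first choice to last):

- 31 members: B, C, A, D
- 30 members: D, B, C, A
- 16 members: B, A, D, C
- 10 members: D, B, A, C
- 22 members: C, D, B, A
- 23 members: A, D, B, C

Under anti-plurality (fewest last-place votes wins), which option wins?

B

Last-place votes: B 0, A 52, D 31, C 49.
B is ranked last by the fewest voters, so B wins.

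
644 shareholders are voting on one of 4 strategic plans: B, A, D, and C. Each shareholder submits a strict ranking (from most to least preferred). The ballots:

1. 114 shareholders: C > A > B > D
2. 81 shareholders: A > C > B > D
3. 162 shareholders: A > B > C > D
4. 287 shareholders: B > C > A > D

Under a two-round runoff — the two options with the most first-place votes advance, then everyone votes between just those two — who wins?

Round 1 first-place votes: B 287, A 243, D 0, C 114.
B and A advance.
Runoff: B is preferred to A by 287 voters; A by 357.
A wins the runoff.

A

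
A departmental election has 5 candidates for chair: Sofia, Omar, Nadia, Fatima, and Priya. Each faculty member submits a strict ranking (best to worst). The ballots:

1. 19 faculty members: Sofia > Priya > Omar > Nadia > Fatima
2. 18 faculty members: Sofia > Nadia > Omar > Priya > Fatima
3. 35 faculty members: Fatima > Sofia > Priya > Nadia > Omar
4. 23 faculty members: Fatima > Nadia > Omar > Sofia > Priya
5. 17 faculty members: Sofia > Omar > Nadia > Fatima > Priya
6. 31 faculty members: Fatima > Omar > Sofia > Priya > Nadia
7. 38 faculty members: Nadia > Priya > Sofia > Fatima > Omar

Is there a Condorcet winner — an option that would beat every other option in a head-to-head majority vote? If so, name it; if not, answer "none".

Sofia vs Omar: 127–54 for Sofia.
Sofia vs Nadia: 120–61 for Sofia.
Sofia vs Fatima: 92–89 for Sofia.
Sofia vs Priya: 143–38 for Sofia.
Sofia beats every other option head-to-head.

Sofia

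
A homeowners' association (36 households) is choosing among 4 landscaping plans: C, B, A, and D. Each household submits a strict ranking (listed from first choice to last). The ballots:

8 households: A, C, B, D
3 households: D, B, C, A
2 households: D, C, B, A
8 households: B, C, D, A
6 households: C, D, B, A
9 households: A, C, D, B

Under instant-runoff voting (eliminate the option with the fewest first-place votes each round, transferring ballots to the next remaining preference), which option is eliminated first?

D

Round 1: C 6, B 8, A 17, D 5. Eliminate D.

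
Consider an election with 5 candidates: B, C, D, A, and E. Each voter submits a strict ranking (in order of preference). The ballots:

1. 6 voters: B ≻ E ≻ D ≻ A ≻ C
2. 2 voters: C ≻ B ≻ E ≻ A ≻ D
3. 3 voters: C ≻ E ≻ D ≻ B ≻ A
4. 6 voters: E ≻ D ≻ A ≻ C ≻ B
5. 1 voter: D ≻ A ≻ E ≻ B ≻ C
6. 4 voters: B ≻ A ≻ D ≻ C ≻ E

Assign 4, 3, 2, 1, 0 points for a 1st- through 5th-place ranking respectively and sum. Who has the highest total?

B: 6·4 + 2·3 + 3·1 + 6·0 + 1·1 + 4·4 = 50
C: 6·0 + 2·4 + 3·4 + 6·1 + 1·0 + 4·1 = 30
D: 6·2 + 2·0 + 3·2 + 6·3 + 1·4 + 4·2 = 48
A: 6·1 + 2·1 + 3·0 + 6·2 + 1·3 + 4·3 = 35
E: 6·3 + 2·2 + 3·3 + 6·4 + 1·2 + 4·0 = 57
E has the highest Borda score (57).

E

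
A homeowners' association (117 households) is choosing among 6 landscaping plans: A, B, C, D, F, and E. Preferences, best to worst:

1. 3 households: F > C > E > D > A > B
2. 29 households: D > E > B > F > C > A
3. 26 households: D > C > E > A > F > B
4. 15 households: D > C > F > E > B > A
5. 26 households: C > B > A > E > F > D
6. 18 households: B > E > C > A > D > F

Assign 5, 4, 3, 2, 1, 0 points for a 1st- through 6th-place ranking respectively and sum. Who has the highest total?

C

A: 3·1 + 29·0 + 26·2 + 15·0 + 26·3 + 18·2 = 169
B: 3·0 + 29·3 + 26·0 + 15·1 + 26·4 + 18·5 = 296
C: 3·4 + 29·1 + 26·4 + 15·4 + 26·5 + 18·3 = 389
D: 3·2 + 29·5 + 26·5 + 15·5 + 26·0 + 18·1 = 374
F: 3·5 + 29·2 + 26·1 + 15·3 + 26·1 + 18·0 = 170
E: 3·3 + 29·4 + 26·3 + 15·2 + 26·2 + 18·4 = 357
C has the highest Borda score (389).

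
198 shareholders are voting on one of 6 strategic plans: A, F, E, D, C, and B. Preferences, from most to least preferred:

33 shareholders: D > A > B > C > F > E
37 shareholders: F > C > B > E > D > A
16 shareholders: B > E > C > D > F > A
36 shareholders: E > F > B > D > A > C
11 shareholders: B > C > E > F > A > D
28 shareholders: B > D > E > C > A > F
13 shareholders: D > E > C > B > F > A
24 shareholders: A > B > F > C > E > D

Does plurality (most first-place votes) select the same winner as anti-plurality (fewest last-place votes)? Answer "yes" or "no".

yes

Plurality — first-place votes: A 24, F 37, E 36, D 46, C 0, B 55. Winner: B.
Anti-plurality — last-place votes: A 66, F 28, E 33, D 35, C 36, B 0. Winner: B.
The two methods agree.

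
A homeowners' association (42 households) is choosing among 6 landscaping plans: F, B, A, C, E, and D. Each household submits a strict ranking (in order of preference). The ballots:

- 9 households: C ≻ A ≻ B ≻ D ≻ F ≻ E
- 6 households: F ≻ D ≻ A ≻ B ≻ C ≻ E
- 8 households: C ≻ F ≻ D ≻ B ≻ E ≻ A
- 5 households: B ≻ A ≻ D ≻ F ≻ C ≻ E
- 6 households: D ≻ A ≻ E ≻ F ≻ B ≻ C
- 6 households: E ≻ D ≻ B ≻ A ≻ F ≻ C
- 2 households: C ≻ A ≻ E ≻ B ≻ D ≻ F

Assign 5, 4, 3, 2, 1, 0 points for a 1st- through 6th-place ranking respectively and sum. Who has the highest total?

D

F: 9·1 + 6·5 + 8·4 + 5·2 + 6·2 + 6·1 + 2·0 = 99
B: 9·3 + 6·2 + 8·2 + 5·5 + 6·1 + 6·3 + 2·2 = 108
A: 9·4 + 6·3 + 8·0 + 5·4 + 6·4 + 6·2 + 2·4 = 118
C: 9·5 + 6·1 + 8·5 + 5·1 + 6·0 + 6·0 + 2·5 = 106
E: 9·0 + 6·0 + 8·1 + 5·0 + 6·3 + 6·5 + 2·3 = 62
D: 9·2 + 6·4 + 8·3 + 5·3 + 6·5 + 6·4 + 2·1 = 137
D has the highest Borda score (137).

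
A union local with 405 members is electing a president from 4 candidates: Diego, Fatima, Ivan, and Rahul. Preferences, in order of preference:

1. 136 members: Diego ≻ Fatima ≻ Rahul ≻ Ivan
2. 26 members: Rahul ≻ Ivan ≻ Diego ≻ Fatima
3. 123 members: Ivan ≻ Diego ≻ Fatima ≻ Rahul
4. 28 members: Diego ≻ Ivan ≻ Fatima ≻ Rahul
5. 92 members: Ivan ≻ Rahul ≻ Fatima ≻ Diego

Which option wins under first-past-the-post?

First-place votes: Diego 164, Fatima 0, Ivan 215, Rahul 26.
Ivan has the most first-place votes.

Ivan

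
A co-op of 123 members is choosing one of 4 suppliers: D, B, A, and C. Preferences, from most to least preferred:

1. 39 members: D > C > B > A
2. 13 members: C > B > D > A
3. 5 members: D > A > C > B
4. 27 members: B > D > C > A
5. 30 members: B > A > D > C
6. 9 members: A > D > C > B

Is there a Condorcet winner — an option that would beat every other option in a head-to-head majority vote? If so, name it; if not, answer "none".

none

Checking pairwise contests:
B beats D 70–53.
C beats B 66–57.
D beats A 84–39.
D beats C 110–13.
Every option loses at least one head-to-head, so there is no Condorcet winner.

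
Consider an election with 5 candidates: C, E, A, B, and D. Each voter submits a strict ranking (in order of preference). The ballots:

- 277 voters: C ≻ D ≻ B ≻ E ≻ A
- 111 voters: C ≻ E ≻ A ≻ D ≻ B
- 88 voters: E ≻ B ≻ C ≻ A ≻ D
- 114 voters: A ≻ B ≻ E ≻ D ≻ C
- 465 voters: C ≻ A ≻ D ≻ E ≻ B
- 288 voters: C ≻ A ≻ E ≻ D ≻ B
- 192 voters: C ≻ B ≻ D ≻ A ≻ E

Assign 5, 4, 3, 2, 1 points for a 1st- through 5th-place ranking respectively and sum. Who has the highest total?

C: 277·5 + 111·5 + 88·3 + 114·1 + 465·5 + 288·5 + 192·5 = 7043
E: 277·2 + 111·4 + 88·5 + 114·3 + 465·2 + 288·3 + 192·1 = 3766
A: 277·1 + 111·3 + 88·2 + 114·5 + 465·4 + 288·4 + 192·2 = 4752
B: 277·3 + 111·1 + 88·4 + 114·4 + 465·1 + 288·1 + 192·4 = 3271
D: 277·4 + 111·2 + 88·1 + 114·2 + 465·3 + 288·2 + 192·3 = 4193
C has the highest Borda score (7043).

C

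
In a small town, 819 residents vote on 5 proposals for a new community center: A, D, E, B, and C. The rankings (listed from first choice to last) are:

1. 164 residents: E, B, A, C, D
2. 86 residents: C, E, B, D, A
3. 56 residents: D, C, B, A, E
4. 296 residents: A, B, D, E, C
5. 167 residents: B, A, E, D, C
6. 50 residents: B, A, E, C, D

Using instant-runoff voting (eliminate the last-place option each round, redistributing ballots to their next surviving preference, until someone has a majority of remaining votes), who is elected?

B

Round 1: A 296, D 56, E 164, B 217, C 86. Eliminate D.
Round 2: A 296, E 164, B 217, C 142. Eliminate C.
Round 3: A 296, E 250, B 273. Eliminate E.
Round 4: A 296, B 523. B has a majority.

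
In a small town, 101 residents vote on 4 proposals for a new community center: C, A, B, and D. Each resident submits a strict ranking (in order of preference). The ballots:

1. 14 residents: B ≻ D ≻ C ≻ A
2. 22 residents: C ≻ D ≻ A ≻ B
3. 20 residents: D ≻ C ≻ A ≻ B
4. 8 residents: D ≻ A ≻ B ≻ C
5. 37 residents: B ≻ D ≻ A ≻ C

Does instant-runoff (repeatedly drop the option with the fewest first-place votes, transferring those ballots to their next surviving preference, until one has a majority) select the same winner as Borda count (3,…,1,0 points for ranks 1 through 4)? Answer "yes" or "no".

no

Instant-runoff — R1 C 22, A 0, B 51, D 28 (B winner). Winner: B.
Borda — scores: C 120, A 95, B 161, D 230. Winner: D.
The two methods disagree.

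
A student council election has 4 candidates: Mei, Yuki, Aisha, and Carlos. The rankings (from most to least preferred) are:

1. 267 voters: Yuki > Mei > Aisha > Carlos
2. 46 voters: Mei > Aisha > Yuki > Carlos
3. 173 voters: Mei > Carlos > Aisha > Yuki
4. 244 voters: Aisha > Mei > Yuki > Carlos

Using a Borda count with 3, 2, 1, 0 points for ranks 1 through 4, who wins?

Mei: 267·2 + 46·3 + 173·3 + 244·2 = 1679
Yuki: 267·3 + 46·1 + 173·0 + 244·1 = 1091
Aisha: 267·1 + 46·2 + 173·1 + 244·3 = 1264
Carlos: 267·0 + 46·0 + 173·2 + 244·0 = 346
Mei has the highest Borda score (1679).

Mei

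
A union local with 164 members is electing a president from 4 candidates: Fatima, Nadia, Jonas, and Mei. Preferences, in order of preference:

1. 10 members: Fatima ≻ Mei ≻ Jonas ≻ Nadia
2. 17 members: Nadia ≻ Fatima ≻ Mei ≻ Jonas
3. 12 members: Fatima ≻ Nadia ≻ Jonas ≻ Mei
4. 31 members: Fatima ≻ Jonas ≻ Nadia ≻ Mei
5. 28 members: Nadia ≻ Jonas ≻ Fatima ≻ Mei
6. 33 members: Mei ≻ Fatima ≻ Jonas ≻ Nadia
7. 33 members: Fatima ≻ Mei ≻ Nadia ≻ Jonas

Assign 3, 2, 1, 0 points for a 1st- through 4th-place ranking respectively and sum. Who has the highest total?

Fatima: 10·3 + 17·2 + 12·3 + 31·3 + 28·1 + 33·2 + 33·3 = 386
Nadia: 10·0 + 17·3 + 12·2 + 31·1 + 28·3 + 33·0 + 33·1 = 223
Jonas: 10·1 + 17·0 + 12·1 + 31·2 + 28·2 + 33·1 + 33·0 = 173
Mei: 10·2 + 17·1 + 12·0 + 31·0 + 28·0 + 33·3 + 33·2 = 202
Fatima has the highest Borda score (386).

Fatima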